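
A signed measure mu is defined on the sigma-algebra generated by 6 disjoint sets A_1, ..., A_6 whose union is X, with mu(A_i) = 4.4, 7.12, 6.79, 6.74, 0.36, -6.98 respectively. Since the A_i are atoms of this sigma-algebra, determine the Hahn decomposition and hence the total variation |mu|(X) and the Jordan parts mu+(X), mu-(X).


Step 1: Every measurable set is a union of atoms (the cells / points), so a Hahn decomposition is
  obtained by grouping atoms by sign: P = union of atoms with mu > 0, N = union of the remaining atoms.
  Atoms in P (indices): 1, 2, 3, 4, 5;  atoms in N (indices): 6
  Positive values: 4.4, 7.12, 6.79, 6.74, 0.36
  Negative values: -6.98
Step 2: mu+(X) = mu(P) = sum of positive atom values = 25.41
Step 3: mu-(X) = -mu(N) = sum of |negative atom values| = 6.98
Step 4: |mu|(X) = mu+(X) + mu-(X) = 25.41 + 6.98 = 32.39


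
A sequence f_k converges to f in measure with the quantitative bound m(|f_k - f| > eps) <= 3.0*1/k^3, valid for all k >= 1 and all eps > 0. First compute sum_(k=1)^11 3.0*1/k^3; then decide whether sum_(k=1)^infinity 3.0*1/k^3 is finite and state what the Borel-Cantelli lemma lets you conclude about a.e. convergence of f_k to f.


Step 1: List the terms 3.0*1/k^3 for k = 1 to 11:
  k=1: 3
  k=2: 0.375
  k=3: 0.111111
  k=4: 0.046875
  k=5: 0.024
  k=6: 0.013889
  k=7: 0.008746
  k=8: 0.005859
  k=9: 0.004115
  k=10: 0.003
  k=11: 0.002254
Step 2: Partial sum = 3 + 0.375 + 0.111111 + 0.046875 + 0.024 + 0.013889 + 0.008746 + 0.005859 + 0.004115 + 0.003 + 0.002254
     = 3.59485
Step 3: The full series sum_(k>=1) 3.0*1/k^3 converges (p-series with p = 3 > 1; a constant multiple of a convergent series converges).
Step 4: Fix eps > 0. Since sum_k m(|f_k - f| > eps) < infinity, the Borel-Cantelli lemma gives
        m(limsup_k {|f_k - f| > eps}) = 0, i.e. for a.e. x, |f_k(x) - f(x)| <= eps for all large k.
        Applying this with eps = 1/j for j = 1, 2, ... and intersecting the countably many full-measure sets,
        for a.e. x we get limsup_k |f_k(x) - f(x)| <= 1/j for every j, hence f_k -> f almost everywhere.
Conclusion: series converges; Borel-Cantelli yields f_k -> f a.e.


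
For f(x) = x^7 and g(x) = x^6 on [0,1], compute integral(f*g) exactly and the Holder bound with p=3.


Step 1: Exact integral of f*g = integral(x^13, 0, 1) = 1/14
     = 0.071429
Step 2: Holder bound with p=3, q=1.5:
  ||f||_p = (integral x^21 dx)^(1/3) = (1/22)^(1/3) = 0.356883
  ||g||_q = (integral x^9 dx)^(1/1.5) = (1/10)^(1/1.5) = 0.215443
Step 3: Holder bound = ||f||_p * ||g||_q = 0.356883 * 0.215443 = 0.076888
Verification: 0.071429 <= 0.076888 (Holder holds)


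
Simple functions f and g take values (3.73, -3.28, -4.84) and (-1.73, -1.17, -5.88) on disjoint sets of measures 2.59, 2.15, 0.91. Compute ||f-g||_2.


Step 1: Compute differences f_i - g_i:
  3.73 - -1.73 = 5.46
  -3.28 - -1.17 = -2.11
  -4.84 - -5.88 = 1.04
Step 2: Compute |diff|^2 * measure for each set:
  |5.46|^2 * 2.59 = 29.8116 * 2.59 = 77.212044
  |-2.11|^2 * 2.15 = 4.4521 * 2.15 = 9.572015
  |1.04|^2 * 0.91 = 1.0816 * 0.91 = 0.984256
Step 3: Sum = 87.768315
Step 4: ||f-g||_2 = (87.768315)^(1/2) = 9.368475


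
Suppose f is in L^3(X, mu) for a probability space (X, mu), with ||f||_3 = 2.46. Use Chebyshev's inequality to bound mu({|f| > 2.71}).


Chebyshev/Markov inequality: mu(|f| > eps) <= (||f||_p / eps)^p
Step 1: ||f||_3 / eps = 2.46 / 2.71 = 0.907749
Step 2: Raise to power p = 3:
  (0.907749)^3 = 0.747993
Step 3: Therefore mu(|f| > 2.71) <= 0.747993


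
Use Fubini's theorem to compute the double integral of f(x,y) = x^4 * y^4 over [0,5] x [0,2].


By Fubini's theorem, the double integral factors as a product of single integrals:
Step 1: integral_0^5 x^4 dx = [x^5/5] from 0 to 5
     = 5^5/5 = 625
Step 2: integral_0^2 y^4 dy = [y^5/5] from 0 to 2
     = 2^5/5 = 6.4
Step 3: Double integral = 625 * 6.4 = 4000


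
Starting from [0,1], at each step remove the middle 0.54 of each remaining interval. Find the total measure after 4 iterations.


Step 1: At each step, fraction remaining = 1 - 0.54 = 0.46
Step 2: After 4 steps, measure = (0.46)^4
Step 3: Computing the power step by step:
  After step 1: 0.46
  After step 2: 0.2116
  After step 3: 0.097336
  After step 4: 0.044775
Result = 0.044775


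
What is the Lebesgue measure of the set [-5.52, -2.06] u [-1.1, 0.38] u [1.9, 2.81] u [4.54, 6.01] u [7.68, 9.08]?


For pairwise disjoint intervals, m(union) = sum of lengths.
= (-2.06 - -5.52) + (0.38 - -1.1) + (2.81 - 1.9) + (6.01 - 4.54) + (9.08 - 7.68)
= 3.46 + 1.48 + 0.91 + 1.47 + 1.4
= 8.72


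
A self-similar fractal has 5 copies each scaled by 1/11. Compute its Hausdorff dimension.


For a self-similar set with N copies scaled by 1/r:
dim_H = log(N)/log(r) = log(5)/log(11)
= 1.609438/2.397895
= 0.671188


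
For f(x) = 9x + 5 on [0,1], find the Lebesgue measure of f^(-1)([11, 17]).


f^(-1)([11, 17]) = {x : 11 <= 9x + 5 <= 17}
Solving: (11 - 5)/9 <= x <= (17 - 5)/9
= [0.666667, 1.333333]
Intersecting with [0,1]: [0.666667, 1]
Measure = 1 - 0.666667 = 0.333333


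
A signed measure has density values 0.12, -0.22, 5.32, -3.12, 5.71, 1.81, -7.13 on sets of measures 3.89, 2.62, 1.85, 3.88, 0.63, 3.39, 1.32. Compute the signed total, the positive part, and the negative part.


Step 1: Compute signed measure on each set:
  Set 1: 0.12 * 3.89 = 0.4668
  Set 2: -0.22 * 2.62 = -0.5764
  Set 3: 5.32 * 1.85 = 9.842
  Set 4: -3.12 * 3.88 = -12.1056
  Set 5: 5.71 * 0.63 = 3.5973
  Set 6: 1.81 * 3.39 = 6.1359
  Set 7: -7.13 * 1.32 = -9.4116
Step 2: Total signed measure = (0.4668) + (-0.5764) + (9.842) + (-12.1056) + (3.5973) + (6.1359) + (-9.4116)
     = -2.0516
Step 3: Positive part mu+(X) = sum of positive contributions = 20.042
Step 4: Negative part mu-(X) = |sum of negative contributions| = 22.0936


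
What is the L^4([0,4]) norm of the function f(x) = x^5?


Step 1: ||f||_4 = (integral_0^4 |x^5|^4 dx)^(1/4)
     = (integral_0^4 x^20 dx)^(1/4)
Step 2: integral_0^4 x^20 dx = [x^21/(21)] from 0 to 4 = 4^21/21
     = 4398046511104/21 = 2.094308e+11
Step 3: ||f||_4 = (2.094308e+11)^(1/4) = 676.488052


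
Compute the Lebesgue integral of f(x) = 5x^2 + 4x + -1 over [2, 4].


The Lebesgue integral of a Riemann-integrable function agrees with the Riemann integral.
Antiderivative F(x) = (5/3)x^3 + (4/2)x^2 + -1x
F(4) = (5/3)*4^3 + (4/2)*4^2 + -1*4
     = (5/3)*64 + (4/2)*16 + -1*4
     = 106.666667 + 32 + -4
     = 134.666667
F(2) = 19.333333
Integral = F(4) - F(2) = 134.666667 - 19.333333 = 115.333333


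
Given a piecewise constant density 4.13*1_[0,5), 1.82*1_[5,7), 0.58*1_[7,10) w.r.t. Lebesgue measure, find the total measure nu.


Integrate each piece of the Radon-Nikodym derivative:
Step 1: integral_0^5 4.13 dx = 4.13*(5-0) = 4.13*5 = 20.65
Step 2: integral_5^7 1.82 dx = 1.82*(7-5) = 1.82*2 = 3.64
Step 3: integral_7^10 0.58 dx = 0.58*(10-7) = 0.58*3 = 1.74
Total: 20.65 + 3.64 + 1.74 = 26.03


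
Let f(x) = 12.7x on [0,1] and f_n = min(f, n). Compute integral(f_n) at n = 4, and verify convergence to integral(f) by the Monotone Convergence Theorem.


f(x) = 12.7x on [0,1]; f_n(x) = min(12.7x, n). At n = 4:
Step 1: f(x) reaches 4 at x = 4/12.7 = 0.314961
Step 2: integral(f_4) = integral(12.7x, 0, 0.314961) + integral(4, 0.314961, 1)
       = 12.7*0.314961^2/2 + 4*(1 - 0.314961)
       = 0.629921 + 2.740157
       = 3.370079
Step 3: As n -> infinity, f_n increases to f, so by MCT integral(f_n) -> integral(f) = 12.7/2 = 6.35.
Convergence: integral(f_4) = 3.370079 -> 6.35 as n -> infinity


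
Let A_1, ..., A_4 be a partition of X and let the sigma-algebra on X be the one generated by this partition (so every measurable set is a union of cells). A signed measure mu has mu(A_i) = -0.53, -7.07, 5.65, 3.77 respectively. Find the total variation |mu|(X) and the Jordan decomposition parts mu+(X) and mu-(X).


Step 1: Every measurable set is a union of atoms (the cells / points), so a Hahn decomposition is
  obtained by grouping atoms by sign: P = union of atoms with mu > 0, N = union of the remaining atoms.
  Atoms in P (indices): 3, 4;  atoms in N (indices): 1, 2
  Positive values: 5.65, 3.77
  Negative values: -0.53, -7.07
Step 2: mu+(X) = mu(P) = sum of positive atom values = 9.42
Step 3: mu-(X) = -mu(N) = sum of |negative atom values| = 7.6
Step 4: |mu|(X) = mu+(X) + mu-(X) = 9.42 + 7.6 = 17.02


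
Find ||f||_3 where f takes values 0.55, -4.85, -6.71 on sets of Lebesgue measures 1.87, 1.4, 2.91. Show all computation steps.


Step 1: Compute |f_i|^3 for each value:
  |0.55|^3 = 0.166375
  |-4.85|^3 = 114.084125
  |-6.71|^3 = 302.111711
Step 2: Multiply by measures and sum:
  0.166375 * 1.87 = 0.311121
  114.084125 * 1.4 = 159.717775
  302.111711 * 2.91 = 879.145079
Sum = 0.311121 + 159.717775 + 879.145079 = 1039.173975
Step 3: Take the p-th root:
||f||_3 = (1039.173975)^(1/3) = 10.128911


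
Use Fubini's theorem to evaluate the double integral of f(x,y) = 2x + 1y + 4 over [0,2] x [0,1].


By Fubini, integrate in x first, then y.
Step 1: Fix y, integrate over x in [0,2]:
  integral(2x + 1y + 4, x=0..2)
  = 2*(2^2 - 0^2)/2 + (1y + 4)*(2 - 0)
  = 4 + (1y + 4)*2
  = 4 + 2y + 8
  = 12 + 2y
Step 2: Integrate over y in [0,1]:
  integral(12 + 2y, y=0..1)
  = 12*1 + 2*(1^2 - 0^2)/2
  = 12 + 1
  = 13


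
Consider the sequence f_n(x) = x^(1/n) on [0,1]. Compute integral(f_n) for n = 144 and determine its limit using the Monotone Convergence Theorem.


At n = 144: f_144(x) = x^(1/144).
Step 1: integral(x^(1/144), 0, 1) = [x^(1/144+1) / (1/144+1)] from 0 to 1
     = 1 / (1/144 + 1) = 1 / ((144+1)/144) = 144/(144+1)
     = 144/145 = 0.993103
Step 2: As n -> infinity, f_n(x) = x^(1/n) -> 1 for x in (0,1], and f_n is increasing in n.
By MCT, lim_n integral(f_n) = integral(lim_n f_n) = integral(1, 0, 1) = 1.
Step 3: Verify convergence: 144/145 = 0.993103 -> 1


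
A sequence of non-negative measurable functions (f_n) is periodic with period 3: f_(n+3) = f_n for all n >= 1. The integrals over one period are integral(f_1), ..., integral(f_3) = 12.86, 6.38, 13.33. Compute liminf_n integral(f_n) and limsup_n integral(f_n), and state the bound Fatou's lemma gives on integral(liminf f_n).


The sequence (integral(f_n)) is periodic with period 3, repeating the values 12.86, 6.38, 13.33 indefinitely.
Step 1: For a periodic sequence, every tail (a_m, a_(m+1), ...) contains all 3 period values infinitely often.
Step 2: Hence inf of every tail = min of the period values = min(12.86, 6.38, 13.33) = 6.38.
        liminf_n integral(f_n) = sup over m of (inf of tail from m) = 6.38.
Step 3: Similarly sup of every tail = max of the period values = 13.33.
        limsup_n integral(f_n) = 13.33.
Step 4: Fatou's lemma: integral(liminf_n f_n) <= liminf_n integral(f_n) = 6.38.
        So the integral of the pointwise liminf is at most 6.38.


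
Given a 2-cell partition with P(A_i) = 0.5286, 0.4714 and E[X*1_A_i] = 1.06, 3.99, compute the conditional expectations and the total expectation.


For each cell A_i: E[X|A_i] = E[X*1_A_i] / P(A_i)
Step 1: E[X|A_1] = 1.06 / 0.5286 = 2.005297
Step 2: E[X|A_2] = 3.99 / 0.4714 = 8.464149
Verification: E[X] = sum E[X*1_A_i] = 1.06 + 3.99 = 5.05


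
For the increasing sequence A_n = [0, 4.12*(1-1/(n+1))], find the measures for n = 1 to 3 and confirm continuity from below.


By continuity of measure from below: if A_n increases to A, then m(A_n) -> m(A).
Here A = [0, 4.12], so m(A) = 4.12
Step 1: a_1 = 4.12*(1 - 1/2) = 2.06, m(A_1) = 2.06
Step 2: a_2 = 4.12*(1 - 1/3) = 2.7467, m(A_2) = 2.7467
Step 3: a_3 = 4.12*(1 - 1/4) = 3.09, m(A_3) = 3.09
Limit: m(A_n) -> m([0,4.12]) = 4.12


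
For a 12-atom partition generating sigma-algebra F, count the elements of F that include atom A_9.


Each element of F is a union of some subset S of the 12 atoms.
The element contains A_9 iff A_9 is in S.
So we count subsets S of {A_1,...,A_12} with A_9 in S: choose freely among the other 11 atoms.
Count = 2^(12-1) = 2^11 = 2048.


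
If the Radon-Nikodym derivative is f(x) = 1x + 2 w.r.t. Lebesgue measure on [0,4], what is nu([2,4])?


nu(A) = integral_A (dnu/dmu) dmu = integral_2^4 (1x + 2) dx
Step 1: Antiderivative F(x) = (1/2)x^2 + 2x
Step 2: F(4) = (1/2)*4^2 + 2*4 = 8 + 8 = 16
Step 3: F(2) = (1/2)*2^2 + 2*2 = 2 + 4 = 6
Step 4: nu([2,4]) = F(4) - F(2) = 16 - 6 = 10


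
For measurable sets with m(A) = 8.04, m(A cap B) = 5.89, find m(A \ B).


m(A \ B) = m(A) - m(A n B)
= 8.04 - 5.89
= 2.15


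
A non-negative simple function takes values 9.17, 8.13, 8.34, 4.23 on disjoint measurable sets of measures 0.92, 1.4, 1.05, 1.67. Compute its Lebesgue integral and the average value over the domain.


Step 1: Integral = sum(value_i * measure_i)
= 9.17*0.92 + 8.13*1.4 + 8.34*1.05 + 4.23*1.67
= 8.4364 + 11.382 + 8.757 + 7.0641
= 35.6395
Step 2: Total measure of domain = 0.92 + 1.4 + 1.05 + 1.67 = 5.04
Step 3: Average value = 35.6395 / 5.04 = 7.071329


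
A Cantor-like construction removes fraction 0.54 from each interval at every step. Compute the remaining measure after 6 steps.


Step 1: At each step, fraction remaining = 1 - 0.54 = 0.46
Step 2: After 6 steps, measure = (0.46)^6
Step 3: Computing the power step by step:
  After step 1: 0.46
  After step 2: 0.2116
  After step 3: 0.097336
  After step 4: 0.044775
  After step 5: 0.020596
  ...
Result = 0.009474


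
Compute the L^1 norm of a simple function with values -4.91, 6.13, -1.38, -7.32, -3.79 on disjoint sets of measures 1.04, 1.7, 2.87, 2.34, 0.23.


Step 1: Compute |f_i|^1 for each value:
  |-4.91|^1 = 4.91
  |6.13|^1 = 6.13
  |-1.38|^1 = 1.38
  |-7.32|^1 = 7.32
  |-3.79|^1 = 3.79
Step 2: Multiply by measures and sum:
  4.91 * 1.04 = 5.1064
  6.13 * 1.7 = 10.421
  1.38 * 2.87 = 3.9606
  7.32 * 2.34 = 17.1288
  3.79 * 0.23 = 0.8717
Sum = 5.1064 + 10.421 + 3.9606 + 17.1288 + 0.8717 = 37.4885
Step 3: Take the p-th root:
||f||_1 = (37.4885)^(1/1) = 37.4885


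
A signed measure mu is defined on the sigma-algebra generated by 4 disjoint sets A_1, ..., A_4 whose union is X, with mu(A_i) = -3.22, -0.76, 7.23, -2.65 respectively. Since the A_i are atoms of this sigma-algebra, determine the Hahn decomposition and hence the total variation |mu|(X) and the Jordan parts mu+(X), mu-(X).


Step 1: Every measurable set is a union of atoms (the cells / points), so a Hahn decomposition is
  obtained by grouping atoms by sign: P = union of atoms with mu > 0, N = union of the remaining atoms.
  Atoms in P (indices): 3;  atoms in N (indices): 1, 2, 4
  Positive values: 7.23
  Negative values: -3.22, -0.76, -2.65
Step 2: mu+(X) = mu(P) = sum of positive atom values = 7.23
Step 3: mu-(X) = -mu(N) = sum of |negative atom values| = 6.63
Step 4: |mu|(X) = mu+(X) + mu-(X) = 7.23 + 6.63 = 13.86


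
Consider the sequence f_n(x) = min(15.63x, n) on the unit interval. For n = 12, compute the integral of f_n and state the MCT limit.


f(x) = 15.63x on [0,1]; f_n(x) = min(15.63x, n). At n = 12:
Step 1: f(x) reaches 12 at x = 12/15.63 = 0.767754
Step 2: integral(f_12) = integral(15.63x, 0, 0.767754) + integral(12, 0.767754, 1)
       = 15.63*0.767754^2/2 + 12*(1 - 0.767754)
       = 4.606526 + 2.786948
       = 7.393474
Step 3: As n -> infinity, f_n increases to f, so by MCT integral(f_n) -> integral(f) = 15.63/2 = 7.815.
Convergence: integral(f_12) = 7.393474 -> 7.815 as n -> infinity


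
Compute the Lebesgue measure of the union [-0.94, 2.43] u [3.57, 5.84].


For pairwise disjoint intervals, m(union) = sum of lengths.
= (2.43 - -0.94) + (5.84 - 3.57)
= 3.37 + 2.27
= 5.64


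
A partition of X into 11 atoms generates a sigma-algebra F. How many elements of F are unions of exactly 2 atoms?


Each element of F is a union of some subset of the 11 atoms.
Elements that are unions of exactly 2 atoms correspond to 2-element subsets of the 11 atoms.
Count = C(11, 2) = 11! / (2! * 9!) = 55.


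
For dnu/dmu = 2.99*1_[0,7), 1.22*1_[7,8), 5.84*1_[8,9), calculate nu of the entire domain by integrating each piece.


Integrate each piece of the Radon-Nikodym derivative:
Step 1: integral_0^7 2.99 dx = 2.99*(7-0) = 2.99*7 = 20.93
Step 2: integral_7^8 1.22 dx = 1.22*(8-7) = 1.22*1 = 1.22
Step 3: integral_8^9 5.84 dx = 5.84*(9-8) = 5.84*1 = 5.84
Total: 20.93 + 1.22 + 5.84 = 27.99


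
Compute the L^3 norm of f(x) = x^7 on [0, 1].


Step 1: ||f||_3 = (integral_0^1 |x^7|^3 dx)^(1/3)
     = (integral_0^1 x^21 dx)^(1/3)
Step 2: integral_0^1 x^21 dx = [x^22/(22)] from 0 to 1 = 1^22/22
     = 1/22 = 0.045455
Step 3: ||f||_3 = (0.045455)^(1/3) = 0.356883


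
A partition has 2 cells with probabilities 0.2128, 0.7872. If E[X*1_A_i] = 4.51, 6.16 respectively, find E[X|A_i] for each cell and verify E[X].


For each cell A_i: E[X|A_i] = E[X*1_A_i] / P(A_i)
Step 1: E[X|A_1] = 4.51 / 0.2128 = 21.193609
Step 2: E[X|A_2] = 6.16 / 0.7872 = 7.825203
Verification: E[X] = sum E[X*1_A_i] = 4.51 + 6.16 = 10.67


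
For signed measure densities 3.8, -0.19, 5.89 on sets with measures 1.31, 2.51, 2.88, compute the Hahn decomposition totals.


Step 1: Compute signed measure on each set:
  Set 1: 3.8 * 1.31 = 4.978
  Set 2: -0.19 * 2.51 = -0.4769
  Set 3: 5.89 * 2.88 = 16.9632
Step 2: Total signed measure = (4.978) + (-0.4769) + (16.9632)
     = 21.4643
Step 3: Positive part mu+(X) = sum of positive contributions = 21.9412
Step 4: Negative part mu-(X) = |sum of negative contributions| = 0.4769


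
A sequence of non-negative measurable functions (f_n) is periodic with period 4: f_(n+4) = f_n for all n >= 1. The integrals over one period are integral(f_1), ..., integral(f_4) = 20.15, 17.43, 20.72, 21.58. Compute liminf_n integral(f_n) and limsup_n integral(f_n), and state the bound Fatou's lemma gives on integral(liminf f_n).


The sequence (integral(f_n)) is periodic with period 4, repeating the values 20.15, 17.43, 20.72, 21.58 indefinitely.
Step 1: For a periodic sequence, every tail (a_m, a_(m+1), ...) contains all 4 period values infinitely often.
Step 2: Hence inf of every tail = min of the period values = min(20.15, 17.43, 20.72, 21.58) = 17.43.
        liminf_n integral(f_n) = sup over m of (inf of tail from m) = 17.43.
Step 3: Similarly sup of every tail = max of the period values = 21.58.
        limsup_n integral(f_n) = 21.58.
Step 4: Fatou's lemma: integral(liminf_n f_n) <= liminf_n integral(f_n) = 17.43.
        So the integral of the pointwise liminf is at most 17.43.


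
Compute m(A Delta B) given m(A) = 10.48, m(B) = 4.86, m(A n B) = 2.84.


m(A Delta B) = m(A) + m(B) - 2*m(A n B)
= 10.48 + 4.86 - 2*2.84
= 10.48 + 4.86 - 5.68
= 9.66


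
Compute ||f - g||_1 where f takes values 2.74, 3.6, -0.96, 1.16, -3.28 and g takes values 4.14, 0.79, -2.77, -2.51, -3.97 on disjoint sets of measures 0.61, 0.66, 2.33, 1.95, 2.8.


Step 1: Compute differences f_i - g_i:
  2.74 - 4.14 = -1.4
  3.6 - 0.79 = 2.81
  -0.96 - -2.77 = 1.81
  1.16 - -2.51 = 3.67
  -3.28 - -3.97 = 0.69
Step 2: Compute |diff|^1 * measure for each set:
  |-1.4|^1 * 0.61 = 1.4 * 0.61 = 0.854
  |2.81|^1 * 0.66 = 2.81 * 0.66 = 1.8546
  |1.81|^1 * 2.33 = 1.81 * 2.33 = 4.2173
  |3.67|^1 * 1.95 = 3.67 * 1.95 = 7.1565
  |0.69|^1 * 2.8 = 0.69 * 2.8 = 1.932
Step 3: Sum = 16.0144
Step 4: ||f-g||_1 = (16.0144)^(1/1) = 16.0144


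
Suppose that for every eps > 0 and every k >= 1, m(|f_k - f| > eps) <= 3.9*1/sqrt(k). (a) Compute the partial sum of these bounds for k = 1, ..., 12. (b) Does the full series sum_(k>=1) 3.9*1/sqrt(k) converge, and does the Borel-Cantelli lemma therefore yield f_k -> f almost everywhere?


Step 1: List the terms 3.9*1/sqrt(k) for k = 1 to 12:
  k=1: 3.9
  k=2: 2.757716
  k=3: 2.251666
  k=4: 1.95
  k=5: 1.744133
  k=6: 1.592168
  k=7: 1.474061
  k=8: 1.378858
  k=9: 1.3
  k=10: 1.233288
  k=11: 1.175894
  k=12: 1.125833
Step 2: Partial sum = 3.9 + 2.757716 + 2.251666 + 1.95 + 1.744133 + 1.592168 + 1.474061 + 1.378858 + 1.3 + 1.233288 + 1.175894 + 1.125833
     = 21.883619
Step 3: The full series sum_(k>=1) 3.9*1/sqrt(k) diverges (p-series with p = 1/2 <= 1; a nonzero constant multiple of a divergent series diverges).
Step 4: The (first) Borel-Cantelli lemma requires a summable sequence of measures, so it does not apply here;
        from this bound alone no conclusion about a.e. convergence can be drawn (convergence in measure still
        gives an a.e.-convergent subsequence, but not a.e. convergence of the whole sequence).
Conclusion: series diverges; Borel-Cantelli is inconclusive about a.e. convergence of f_k.


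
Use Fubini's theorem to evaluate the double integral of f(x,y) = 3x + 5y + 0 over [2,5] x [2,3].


By Fubini, integrate in x first, then y.
Step 1: Fix y, integrate over x in [2,5]:
  integral(3x + 5y + 0, x=2..5)
  = 3*(5^2 - 2^2)/2 + (5y + 0)*(5 - 2)
  = 31.5 + (5y + 0)*3
  = 31.5 + 15y + 0
  = 31.5 + 15y
Step 2: Integrate over y in [2,3]:
  integral(31.5 + 15y, y=2..3)
  = 31.5*1 + 15*(3^2 - 2^2)/2
  = 31.5 + 37.5
  = 69


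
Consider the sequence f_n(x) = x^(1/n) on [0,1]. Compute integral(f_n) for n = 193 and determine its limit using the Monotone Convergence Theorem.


At n = 193: f_193(x) = x^(1/193).
Step 1: integral(x^(1/193), 0, 1) = [x^(1/193+1) / (1/193+1)] from 0 to 1
     = 1 / (1/193 + 1) = 1 / ((193+1)/193) = 193/(193+1)
     = 193/194 = 0.994845
Step 2: As n -> infinity, f_n(x) = x^(1/n) -> 1 for x in (0,1], and f_n is increasing in n.
By MCT, lim_n integral(f_n) = integral(lim_n f_n) = integral(1, 0, 1) = 1.
Step 3: Verify convergence: 193/194 = 0.994845 -> 1


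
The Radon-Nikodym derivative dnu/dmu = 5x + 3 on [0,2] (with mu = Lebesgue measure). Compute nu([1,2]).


nu(A) = integral_A (dnu/dmu) dmu = integral_1^2 (5x + 3) dx
Step 1: Antiderivative F(x) = (5/2)x^2 + 3x
Step 2: F(2) = (5/2)*2^2 + 3*2 = 10 + 6 = 16
Step 3: F(1) = (5/2)*1^2 + 3*1 = 2.5 + 3 = 5.5
Step 4: nu([1,2]) = F(2) - F(1) = 16 - 5.5 = 10.5


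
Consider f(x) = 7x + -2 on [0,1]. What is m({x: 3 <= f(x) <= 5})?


f^(-1)([3, 5]) = {x : 3 <= 7x + -2 <= 5}
Solving: (3 - -2)/7 <= x <= (5 - -2)/7
= [0.714286, 1]
Intersecting with [0,1]: [0.714286, 1]
Measure = 1 - 0.714286 = 0.285714


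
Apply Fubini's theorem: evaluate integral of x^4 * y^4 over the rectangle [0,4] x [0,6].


By Fubini's theorem, the double integral factors as a product of single integrals:
Step 1: integral_0^4 x^4 dx = [x^5/5] from 0 to 4
     = 4^5/5 = 204.8
Step 2: integral_0^6 y^4 dy = [y^5/5] from 0 to 6
     = 6^5/5 = 1555.2
Step 3: Double integral = 204.8 * 1555.2 = 318504.96


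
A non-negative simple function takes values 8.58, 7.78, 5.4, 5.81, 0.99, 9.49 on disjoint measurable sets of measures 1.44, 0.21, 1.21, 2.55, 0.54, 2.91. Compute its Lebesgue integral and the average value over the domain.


Step 1: Integral = sum(value_i * measure_i)
= 8.58*1.44 + 7.78*0.21 + 5.4*1.21 + 5.81*2.55 + 0.99*0.54 + 9.49*2.91
= 12.3552 + 1.6338 + 6.534 + 14.8155 + 0.5346 + 27.6159
= 63.489
Step 2: Total measure of domain = 1.44 + 0.21 + 1.21 + 2.55 + 0.54 + 2.91 = 8.86
Step 3: Average value = 63.489 / 8.86 = 7.165801


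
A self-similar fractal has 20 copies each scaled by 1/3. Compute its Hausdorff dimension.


For a self-similar set with N copies scaled by 1/r:
dim_H = log(N)/log(r) = log(20)/log(3)
= 2.995732/1.098612
= 2.726833


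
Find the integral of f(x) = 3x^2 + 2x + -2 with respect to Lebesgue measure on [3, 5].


The Lebesgue integral of a Riemann-integrable function agrees with the Riemann integral.
Antiderivative F(x) = (3/3)x^3 + (2/2)x^2 + -2x
F(5) = (3/3)*5^3 + (2/2)*5^2 + -2*5
     = (3/3)*125 + (2/2)*25 + -2*5
     = 125 + 25 + -10
     = 140
F(3) = 30
Integral = F(5) - F(3) = 140 - 30 = 110


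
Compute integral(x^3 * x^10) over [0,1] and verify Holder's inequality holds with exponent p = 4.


Step 1: Exact integral of f*g = integral(x^13, 0, 1) = 1/14
     = 0.071429
Step 2: Holder bound with p=4, q=1.333333:
  ||f||_p = (integral x^12 dx)^(1/4) = (1/13)^(1/4) = 0.52664
  ||g||_q = (integral x^13.333333 dx)^(1/1.333333) = (1/14.333333)^(1/1.333333) = 0.13575
Step 3: Holder bound = ||f||_p * ||g||_q = 0.52664 * 0.13575 = 0.071491
Verification: 0.071429 <= 0.071491 (Holder holds)


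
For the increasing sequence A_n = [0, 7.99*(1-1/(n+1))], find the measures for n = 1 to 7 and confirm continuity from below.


By continuity of measure from below: if A_n increases to A, then m(A_n) -> m(A).
Here A = [0, 7.99], so m(A) = 7.99
Step 1: a_1 = 7.99*(1 - 1/2) = 3.995, m(A_1) = 3.995
Step 2: a_2 = 7.99*(1 - 1/3) = 5.3267, m(A_2) = 5.3267
Step 3: a_3 = 7.99*(1 - 1/4) = 5.9925, m(A_3) = 5.9925
Step 4: a_4 = 7.99*(1 - 1/5) = 6.392, m(A_4) = 6.392
Step 5: a_5 = 7.99*(1 - 1/6) = 6.6583, m(A_5) = 6.6583
Step 6: a_6 = 7.99*(1 - 1/7) = 6.8486, m(A_6) = 6.8486
Step 7: a_7 = 7.99*(1 - 1/8) = 6.9912, m(A_7) = 6.9912
Limit: m(A_n) -> m([0,7.99]) = 7.99


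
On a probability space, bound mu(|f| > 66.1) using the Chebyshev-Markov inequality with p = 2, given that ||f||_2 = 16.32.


Chebyshev/Markov inequality: mu(|f| > eps) <= (||f||_p / eps)^p
Step 1: ||f||_2 / eps = 16.32 / 66.1 = 0.246899
Step 2: Raise to power p = 2:
  (0.246899)^2 = 0.060959
Step 3: Therefore mu(|f| > 66.1) <= 0.060959


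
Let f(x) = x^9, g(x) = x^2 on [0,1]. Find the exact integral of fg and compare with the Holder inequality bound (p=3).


Step 1: Exact integral of f*g = integral(x^11, 0, 1) = 1/12
     = 0.083333
Step 2: Holder bound with p=3, q=1.5:
  ||f||_p = (integral x^27 dx)^(1/3) = (1/28)^(1/3) = 0.329317
  ||g||_q = (integral x^3 dx)^(1/1.5) = (1/4)^(1/1.5) = 0.39685
Step 3: Holder bound = ||f||_p * ||g||_q = 0.329317 * 0.39685 = 0.130689
Verification: 0.083333 <= 0.130689 (Holder holds)


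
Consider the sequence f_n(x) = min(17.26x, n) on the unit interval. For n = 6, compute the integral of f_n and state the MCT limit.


f(x) = 17.26x on [0,1]; f_n(x) = min(17.26x, n). At n = 6:
Step 1: f(x) reaches 6 at x = 6/17.26 = 0.347625
Step 2: integral(f_6) = integral(17.26x, 0, 0.347625) + integral(6, 0.347625, 1)
       = 17.26*0.347625^2/2 + 6*(1 - 0.347625)
       = 1.042874 + 3.914253
       = 4.957126
Step 3: As n -> infinity, f_n increases to f, so by MCT integral(f_n) -> integral(f) = 17.26/2 = 8.63.
Convergence: integral(f_6) = 4.957126 -> 8.63 as n -> infinity


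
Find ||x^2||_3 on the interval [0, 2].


Step 1: ||f||_3 = (integral_0^2 |x^2|^3 dx)^(1/3)
     = (integral_0^2 x^6 dx)^(1/3)
Step 2: integral_0^2 x^6 dx = [x^7/(7)] from 0 to 2 = 2^7/7
     = 128/7 = 18.285714
Step 3: ||f||_3 = (18.285714)^(1/3) = 2.634535


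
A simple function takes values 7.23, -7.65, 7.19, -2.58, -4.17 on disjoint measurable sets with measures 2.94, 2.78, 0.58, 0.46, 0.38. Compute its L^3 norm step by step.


Step 1: Compute |f_i|^3 for each value:
  |7.23|^3 = 377.933067
  |-7.65|^3 = 447.697125
  |7.19|^3 = 371.694959
  |-2.58|^3 = 17.173512
  |-4.17|^3 = 72.511713
Step 2: Multiply by measures and sum:
  377.933067 * 2.94 = 1111.123217
  447.697125 * 2.78 = 1244.598008
  371.694959 * 0.58 = 215.583076
  17.173512 * 0.46 = 7.899816
  72.511713 * 0.38 = 27.554451
Sum = 1111.123217 + 1244.598008 + 215.583076 + 7.899816 + 27.554451 = 2606.758567
Step 3: Take the p-th root:
||f||_3 = (2606.758567)^(1/3) = 13.762593


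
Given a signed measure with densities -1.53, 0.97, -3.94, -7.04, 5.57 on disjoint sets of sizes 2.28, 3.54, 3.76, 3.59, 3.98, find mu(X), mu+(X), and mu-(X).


Step 1: Compute signed measure on each set:
  Set 1: -1.53 * 2.28 = -3.4884
  Set 2: 0.97 * 3.54 = 3.4338
  Set 3: -3.94 * 3.76 = -14.8144
  Set 4: -7.04 * 3.59 = -25.2736
  Set 5: 5.57 * 3.98 = 22.1686
Step 2: Total signed measure = (-3.4884) + (3.4338) + (-14.8144) + (-25.2736) + (22.1686)
     = -17.974
Step 3: Positive part mu+(X) = sum of positive contributions = 25.6024
Step 4: Negative part mu-(X) = |sum of negative contributions| = 43.5764


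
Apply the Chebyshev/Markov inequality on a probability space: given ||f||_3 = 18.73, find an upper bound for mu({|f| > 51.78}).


Chebyshev/Markov inequality: mu(|f| > eps) <= (||f||_p / eps)^p
Step 1: ||f||_3 / eps = 18.73 / 51.78 = 0.361723
Step 2: Raise to power p = 3:
  (0.361723)^3 = 0.047329
Step 3: Therefore mu(|f| > 51.78) <= 0.047329


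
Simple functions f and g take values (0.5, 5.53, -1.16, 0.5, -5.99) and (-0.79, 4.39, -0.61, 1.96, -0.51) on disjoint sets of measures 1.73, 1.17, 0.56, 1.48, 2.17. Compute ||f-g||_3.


Step 1: Compute differences f_i - g_i:
  0.5 - -0.79 = 1.29
  5.53 - 4.39 = 1.14
  -1.16 - -0.61 = -0.55
  0.5 - 1.96 = -1.46
  -5.99 - -0.51 = -5.48
Step 2: Compute |diff|^3 * measure for each set:
  |1.29|^3 * 1.73 = 2.146689 * 1.73 = 3.713772
  |1.14|^3 * 1.17 = 1.481544 * 1.17 = 1.733406
  |-0.55|^3 * 0.56 = 0.166375 * 0.56 = 0.09317
  |-1.46|^3 * 1.48 = 3.112136 * 1.48 = 4.605961
  |-5.48|^3 * 2.17 = 164.566592 * 2.17 = 357.109505
Step 3: Sum = 367.255814
Step 4: ||f-g||_3 = (367.255814)^(1/3) = 7.161262


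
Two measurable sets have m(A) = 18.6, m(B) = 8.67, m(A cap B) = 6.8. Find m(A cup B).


By inclusion-exclusion: m(A u B) = m(A) + m(B) - m(A n B)
= 18.6 + 8.67 - 6.8
= 20.47


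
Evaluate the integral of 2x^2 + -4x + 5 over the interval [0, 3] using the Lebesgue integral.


The Lebesgue integral of a Riemann-integrable function agrees with the Riemann integral.
Antiderivative F(x) = (2/3)x^3 + (-4/2)x^2 + 5x
F(3) = (2/3)*3^3 + (-4/2)*3^2 + 5*3
     = (2/3)*27 + (-4/2)*9 + 5*3
     = 18 + -18 + 15
     = 15
F(0) = 0.0
Integral = F(3) - F(0) = 15 - 0.0 = 15


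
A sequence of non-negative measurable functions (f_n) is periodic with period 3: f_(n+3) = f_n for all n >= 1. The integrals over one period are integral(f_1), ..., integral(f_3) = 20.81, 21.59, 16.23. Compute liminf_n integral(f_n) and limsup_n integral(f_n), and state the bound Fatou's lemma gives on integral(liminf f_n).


The sequence (integral(f_n)) is periodic with period 3, repeating the values 20.81, 21.59, 16.23 indefinitely.
Step 1: For a periodic sequence, every tail (a_m, a_(m+1), ...) contains all 3 period values infinitely often.
Step 2: Hence inf of every tail = min of the period values = min(20.81, 21.59, 16.23) = 16.23.
        liminf_n integral(f_n) = sup over m of (inf of tail from m) = 16.23.
Step 3: Similarly sup of every tail = max of the period values = 21.59.
        limsup_n integral(f_n) = 21.59.
Step 4: Fatou's lemma: integral(liminf_n f_n) <= liminf_n integral(f_n) = 16.23.
        So the integral of the pointwise liminf is at most 16.23.


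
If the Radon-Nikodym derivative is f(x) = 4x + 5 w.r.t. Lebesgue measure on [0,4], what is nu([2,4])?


nu(A) = integral_A (dnu/dmu) dmu = integral_2^4 (4x + 5) dx
Step 1: Antiderivative F(x) = (4/2)x^2 + 5x
Step 2: F(4) = (4/2)*4^2 + 5*4 = 32 + 20 = 52
Step 3: F(2) = (4/2)*2^2 + 5*2 = 8 + 10 = 18
Step 4: nu([2,4]) = F(4) - F(2) = 52 - 18 = 34


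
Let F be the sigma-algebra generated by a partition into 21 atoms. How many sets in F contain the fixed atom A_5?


Each element of F is a union of some subset S of the 21 atoms.
The element contains A_5 iff A_5 is in S.
So we count subsets S of {A_1,...,A_21} with A_5 in S: choose freely among the other 20 atoms.
Count = 2^(21-1) = 2^20 = 1048576.


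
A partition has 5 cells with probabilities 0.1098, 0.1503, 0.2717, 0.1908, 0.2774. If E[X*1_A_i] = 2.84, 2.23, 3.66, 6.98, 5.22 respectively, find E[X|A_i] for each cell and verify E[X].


For each cell A_i: E[X|A_i] = E[X*1_A_i] / P(A_i)
Step 1: E[X|A_1] = 2.84 / 0.1098 = 25.865209
Step 2: E[X|A_2] = 2.23 / 0.1503 = 14.836993
Step 3: E[X|A_3] = 3.66 / 0.2717 = 13.47074
Step 4: E[X|A_4] = 6.98 / 0.1908 = 36.582809
Step 5: E[X|A_5] = 5.22 / 0.2774 = 18.817592
Verification: E[X] = sum E[X*1_A_i] = 2.84 + 2.23 + 3.66 + 6.98 + 5.22 = 20.93


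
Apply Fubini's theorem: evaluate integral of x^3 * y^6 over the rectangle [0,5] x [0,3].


By Fubini's theorem, the double integral factors as a product of single integrals:
Step 1: integral_0^5 x^3 dx = [x^4/4] from 0 to 5
     = 5^4/4 = 156.25
Step 2: integral_0^3 y^6 dy = [y^7/7] from 0 to 3
     = 3^7/7 = 312.428571
Step 3: Double integral = 156.25 * 312.428571 = 48816.964286


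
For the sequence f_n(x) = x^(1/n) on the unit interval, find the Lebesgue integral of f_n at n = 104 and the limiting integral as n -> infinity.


At n = 104: f_104(x) = x^(1/104).
Step 1: integral(x^(1/104), 0, 1) = [x^(1/104+1) / (1/104+1)] from 0 to 1
     = 1 / (1/104 + 1) = 1 / ((104+1)/104) = 104/(104+1)
     = 104/105 = 0.990476
Step 2: As n -> infinity, f_n(x) = x^(1/n) -> 1 for x in (0,1], and f_n is increasing in n.
By MCT, lim_n integral(f_n) = integral(lim_n f_n) = integral(1, 0, 1) = 1.
Step 3: Verify convergence: 104/105 = 0.990476 -> 1


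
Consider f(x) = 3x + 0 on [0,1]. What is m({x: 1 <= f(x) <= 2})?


f^(-1)([1, 2]) = {x : 1 <= 3x + 0 <= 2}
Solving: (1 - 0)/3 <= x <= (2 - 0)/3
= [0.333333, 0.666667]
Intersecting with [0,1]: [0.333333, 0.666667]
Measure = 0.666667 - 0.333333 = 0.333333


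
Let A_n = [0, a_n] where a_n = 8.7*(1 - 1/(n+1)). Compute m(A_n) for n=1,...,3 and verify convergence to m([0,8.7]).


By continuity of measure from below: if A_n increases to A, then m(A_n) -> m(A).
Here A = [0, 8.7], so m(A) = 8.7
Step 1: a_1 = 8.7*(1 - 1/2) = 4.35, m(A_1) = 4.35
Step 2: a_2 = 8.7*(1 - 1/3) = 5.8, m(A_2) = 5.8
Step 3: a_3 = 8.7*(1 - 1/4) = 6.525, m(A_3) = 6.525
Limit: m(A_n) -> m([0,8.7]) = 8.7


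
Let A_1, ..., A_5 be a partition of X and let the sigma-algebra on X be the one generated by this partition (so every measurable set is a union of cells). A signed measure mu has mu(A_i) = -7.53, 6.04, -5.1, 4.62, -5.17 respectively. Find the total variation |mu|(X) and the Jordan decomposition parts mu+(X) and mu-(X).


Step 1: Every measurable set is a union of atoms (the cells / points), so a Hahn decomposition is
  obtained by grouping atoms by sign: P = union of atoms with mu > 0, N = union of the remaining atoms.
  Atoms in P (indices): 2, 4;  atoms in N (indices): 1, 3, 5
  Positive values: 6.04, 4.62
  Negative values: -7.53, -5.1, -5.17
Step 2: mu+(X) = mu(P) = sum of positive atom values = 10.66
Step 3: mu-(X) = -mu(N) = sum of |negative atom values| = 17.8
Step 4: |mu|(X) = mu+(X) + mu-(X) = 10.66 + 17.8 = 28.46


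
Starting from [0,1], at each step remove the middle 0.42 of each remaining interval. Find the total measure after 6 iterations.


Step 1: At each step, fraction remaining = 1 - 0.42 = 0.58
Step 2: After 6 steps, measure = (0.58)^6
Step 3: Computing the power step by step:
  After step 1: 0.58
  After step 2: 0.3364
  After step 3: 0.195112
  After step 4: 0.113165
  After step 5: 0.065636
  ...
Result = 0.038069


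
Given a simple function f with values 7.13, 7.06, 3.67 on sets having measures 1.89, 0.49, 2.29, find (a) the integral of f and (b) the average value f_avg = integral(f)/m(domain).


Step 1: Integral = sum(value_i * measure_i)
= 7.13*1.89 + 7.06*0.49 + 3.67*2.29
= 13.4757 + 3.4594 + 8.4043
= 25.3394
Step 2: Total measure of domain = 1.89 + 0.49 + 2.29 = 4.67
Step 3: Average value = 25.3394 / 4.67 = 5.425996


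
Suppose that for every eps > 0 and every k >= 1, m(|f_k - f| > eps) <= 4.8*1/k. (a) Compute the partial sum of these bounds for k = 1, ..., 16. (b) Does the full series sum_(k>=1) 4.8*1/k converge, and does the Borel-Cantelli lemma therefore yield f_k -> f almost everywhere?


Step 1: List the terms 4.8*1/k for k = 1 to 16:
  k=1: 4.8
  k=2: 2.4
  k=3: 1.6
  k=4: 1.2
  k=5: 0.96
  k=6: 0.8
  k=7: 0.685714
  k=8: 0.6
  k=9: 0.533333
  k=10: 0.48
  k=11: 0.436364
  k=12: 0.4
  k=13: 0.369231
  k=14: 0.342857
  k=15: 0.32
  k=16: 0.3
Step 2: Partial sum = 4.8 + 2.4 + 1.6 + 1.2 + 0.96 + 0.8 + 0.685714 + 0.6 + 0.533333 + 0.48 + 0.436364 + 0.4 + 0.369231 + 0.342857 + 0.32 + 0.3
     = 16.227499
Step 3: The full series sum_(k>=1) 4.8*1/k diverges (harmonic series, p = 1; a nonzero constant multiple of a divergent series diverges).
Step 4: The (first) Borel-Cantelli lemma requires a summable sequence of measures, so it does not apply here;
        from this bound alone no conclusion about a.e. convergence can be drawn (convergence in measure still
        gives an a.e.-convergent subsequence, but not a.e. convergence of the whole sequence).
Conclusion: series diverges; Borel-Cantelli is inconclusive about a.e. convergence of f_k.


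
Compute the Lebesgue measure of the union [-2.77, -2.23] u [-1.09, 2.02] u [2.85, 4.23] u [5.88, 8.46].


For pairwise disjoint intervals, m(union) = sum of lengths.
= (-2.23 - -2.77) + (2.02 - -1.09) + (4.23 - 2.85) + (8.46 - 5.88)
= 0.54 + 3.11 + 1.38 + 2.58
= 7.61


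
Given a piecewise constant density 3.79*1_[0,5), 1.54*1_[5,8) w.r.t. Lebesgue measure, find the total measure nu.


Integrate each piece of the Radon-Nikodym derivative:
Step 1: integral_0^5 3.79 dx = 3.79*(5-0) = 3.79*5 = 18.95
Step 2: integral_5^8 1.54 dx = 1.54*(8-5) = 1.54*3 = 4.62
Total: 18.95 + 4.62 = 23.57


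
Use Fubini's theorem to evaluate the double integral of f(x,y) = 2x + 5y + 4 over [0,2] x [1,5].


By Fubini, integrate in x first, then y.
Step 1: Fix y, integrate over x in [0,2]:
  integral(2x + 5y + 4, x=0..2)
  = 2*(2^2 - 0^2)/2 + (5y + 4)*(2 - 0)
  = 4 + (5y + 4)*2
  = 4 + 10y + 8
  = 12 + 10y
Step 2: Integrate over y in [1,5]:
  integral(12 + 10y, y=1..5)
  = 12*4 + 10*(5^2 - 1^2)/2
  = 48 + 120
  = 168


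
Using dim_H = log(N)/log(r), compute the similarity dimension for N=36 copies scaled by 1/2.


For a self-similar set with N copies scaled by 1/r:
dim_H = log(N)/log(r) = log(36)/log(2)
= 3.583519/0.693147
= 5.169925


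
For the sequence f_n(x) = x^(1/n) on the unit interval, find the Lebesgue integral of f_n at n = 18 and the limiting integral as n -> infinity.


At n = 18: f_18(x) = x^(1/18).
Step 1: integral(x^(1/18), 0, 1) = [x^(1/18+1) / (1/18+1)] from 0 to 1
     = 1 / (1/18 + 1) = 1 / ((18+1)/18) = 18/(18+1)
     = 18/19 = 0.947368
Step 2: As n -> infinity, f_n(x) = x^(1/n) -> 1 for x in (0,1], and f_n is increasing in n.
By MCT, lim_n integral(f_n) = integral(lim_n f_n) = integral(1, 0, 1) = 1.
Step 3: Verify convergence: 18/19 = 0.947368 -> 1


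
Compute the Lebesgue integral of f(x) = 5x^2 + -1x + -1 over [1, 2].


The Lebesgue integral of a Riemann-integrable function agrees with the Riemann integral.
Antiderivative F(x) = (5/3)x^3 + (-1/2)x^2 + -1x
F(2) = (5/3)*2^3 + (-1/2)*2^2 + -1*2
     = (5/3)*8 + (-1/2)*4 + -1*2
     = 13.333333 + -2 + -2
     = 9.333333
F(1) = 0.166667
Integral = F(2) - F(1) = 9.333333 - 0.166667 = 9.166667


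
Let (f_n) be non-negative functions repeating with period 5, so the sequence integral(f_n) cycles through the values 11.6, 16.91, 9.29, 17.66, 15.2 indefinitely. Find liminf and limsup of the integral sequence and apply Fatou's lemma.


The sequence (integral(f_n)) is periodic with period 5, repeating the values 11.6, 16.91, 9.29, 17.66, 15.2 indefinitely.
Step 1: For a periodic sequence, every tail (a_m, a_(m+1), ...) contains all 5 period values infinitely often.
Step 2: Hence inf of every tail = min of the period values = min(11.6, 16.91, 9.29, 17.66, 15.2) = 9.29.
        liminf_n integral(f_n) = sup over m of (inf of tail from m) = 9.29.
Step 3: Similarly sup of every tail = max of the period values = 17.66.
        limsup_n integral(f_n) = 17.66.
Step 4: Fatou's lemma: integral(liminf_n f_n) <= liminf_n integral(f_n) = 9.29.
        So the integral of the pointwise liminf is at most 9.29.


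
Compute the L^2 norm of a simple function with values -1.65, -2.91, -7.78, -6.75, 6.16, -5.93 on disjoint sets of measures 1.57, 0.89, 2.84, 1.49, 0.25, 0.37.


Step 1: Compute |f_i|^2 for each value:
  |-1.65|^2 = 2.7225
  |-2.91|^2 = 8.4681
  |-7.78|^2 = 60.5284
  |-6.75|^2 = 45.5625
  |6.16|^2 = 37.9456
  |-5.93|^2 = 35.1649
Step 2: Multiply by measures and sum:
  2.7225 * 1.57 = 4.274325
  8.4681 * 0.89 = 7.536609
  60.5284 * 2.84 = 171.900656
  45.5625 * 1.49 = 67.888125
  37.9456 * 0.25 = 9.4864
  35.1649 * 0.37 = 13.011013
Sum = 4.274325 + 7.536609 + 171.900656 + 67.888125 + 9.4864 + 13.011013 = 274.097128
Step 3: Take the p-th root:
||f||_2 = (274.097128)^(1/2) = 16.555879


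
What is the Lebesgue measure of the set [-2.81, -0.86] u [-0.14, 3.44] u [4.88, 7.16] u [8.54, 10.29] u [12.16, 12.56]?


For pairwise disjoint intervals, m(union) = sum of lengths.
= (-0.86 - -2.81) + (3.44 - -0.14) + (7.16 - 4.88) + (10.29 - 8.54) + (12.56 - 12.16)
= 1.95 + 3.58 + 2.28 + 1.75 + 0.4
= 9.96
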